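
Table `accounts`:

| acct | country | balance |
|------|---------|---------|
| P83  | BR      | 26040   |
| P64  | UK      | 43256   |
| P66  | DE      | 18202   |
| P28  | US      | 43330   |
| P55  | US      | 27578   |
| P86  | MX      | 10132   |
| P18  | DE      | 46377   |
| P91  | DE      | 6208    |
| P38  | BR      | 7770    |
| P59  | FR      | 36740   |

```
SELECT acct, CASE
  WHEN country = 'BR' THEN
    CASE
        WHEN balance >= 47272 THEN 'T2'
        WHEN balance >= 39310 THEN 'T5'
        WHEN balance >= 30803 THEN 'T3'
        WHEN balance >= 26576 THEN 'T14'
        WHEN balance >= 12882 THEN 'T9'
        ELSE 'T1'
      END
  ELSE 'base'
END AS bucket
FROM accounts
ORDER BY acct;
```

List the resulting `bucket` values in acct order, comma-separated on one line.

base, base, T1, base, base, base, base, T9, base, base

acct=P18: country='DE' → outer ELSE → base
acct=P28: country='US' → outer ELSE → base
acct=P38: country='BR' → inner[ELSE] → T1
acct=P55: country='US' → outer ELSE → base
acct=P59: country='FR' → outer ELSE → base
acct=P64: country='UK' → outer ELSE → base
acct=P66: country='DE' → outer ELSE → base
acct=P83: country='BR' → inner[balance >= 12882] → T9
acct=P86: country='MX' → outer ELSE → base
acct=P91: country='DE' → outer ELSE → base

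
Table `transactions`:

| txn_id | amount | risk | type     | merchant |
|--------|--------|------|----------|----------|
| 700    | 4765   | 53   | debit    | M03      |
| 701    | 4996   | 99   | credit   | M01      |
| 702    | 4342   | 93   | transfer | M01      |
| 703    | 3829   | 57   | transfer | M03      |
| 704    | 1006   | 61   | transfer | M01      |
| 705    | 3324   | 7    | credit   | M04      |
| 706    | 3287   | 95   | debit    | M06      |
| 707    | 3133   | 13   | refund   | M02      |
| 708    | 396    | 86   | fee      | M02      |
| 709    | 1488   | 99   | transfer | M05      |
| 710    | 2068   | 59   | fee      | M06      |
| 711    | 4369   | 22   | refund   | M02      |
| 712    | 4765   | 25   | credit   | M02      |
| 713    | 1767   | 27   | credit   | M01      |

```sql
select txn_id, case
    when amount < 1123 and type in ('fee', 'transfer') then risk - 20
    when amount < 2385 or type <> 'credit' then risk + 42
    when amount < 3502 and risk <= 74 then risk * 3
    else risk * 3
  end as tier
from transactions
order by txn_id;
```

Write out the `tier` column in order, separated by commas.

95, 297, 135, 99, 41, 21, 137, 55, 66, 141, 101, 64, 75, 69

txn_id=700: amount < 2385 or type <> 'credit' → 95
txn_id=701: ELSE → 297
txn_id=702: amount < 2385 or type <> 'credit' → 135
txn_id=703: amount < 2385 or type <> 'credit' → 99
txn_id=704: amount < 1123 and type in ('fee', 'transfer') → 41
txn_id=705: amount < 3502 and risk <= 74 → 21
txn_id=706: amount < 2385 or type <> 'credit' → 137
txn_id=707: amount < 2385 or type <> 'credit' → 55
txn_id=708: amount < 1123 and type in ('fee', 'transfer') → 66
txn_id=709: amount < 2385 or type <> 'credit' → 141
txn_id=710: amount < 2385 or type <> 'credit' → 101
txn_id=711: amount < 2385 or type <> 'credit' → 64
txn_id=712: ELSE → 75
txn_id=713: amount < 2385 or type <> 'credit' → 69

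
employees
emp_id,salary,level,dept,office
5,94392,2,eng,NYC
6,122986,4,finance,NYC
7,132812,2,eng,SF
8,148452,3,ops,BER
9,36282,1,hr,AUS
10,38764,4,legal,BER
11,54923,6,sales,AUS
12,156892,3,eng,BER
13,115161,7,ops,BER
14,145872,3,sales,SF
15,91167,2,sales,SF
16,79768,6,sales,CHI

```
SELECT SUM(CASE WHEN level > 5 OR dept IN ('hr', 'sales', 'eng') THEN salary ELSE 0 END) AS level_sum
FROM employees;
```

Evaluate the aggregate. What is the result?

907269

emp_id=5: ✓ → 94392
emp_id=6: ✗
emp_id=7: ✓ → 132812
emp_id=8: ✗
emp_id=9: ✓ → 36282
emp_id=10: ✗
emp_id=11: ✓ → 54923
emp_id=12: ✓ → 156892
emp_id=13: ✓ → 115161
emp_id=14: ✓ → 145872
emp_id=15: ✓ → 91167
emp_id=16: ✓ → 79768
level_sum = 94392 + 132812 + 36282 + 54923 + 156892 + 115161 + 145872 + 91167 + 79768 = 907269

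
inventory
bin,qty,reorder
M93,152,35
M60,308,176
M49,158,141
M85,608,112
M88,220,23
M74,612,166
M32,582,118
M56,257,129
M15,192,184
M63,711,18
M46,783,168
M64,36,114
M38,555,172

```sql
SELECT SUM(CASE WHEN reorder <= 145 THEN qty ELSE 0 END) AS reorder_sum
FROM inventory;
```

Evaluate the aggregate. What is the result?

bin=M93: ✓ → 152
bin=M60: ✗
bin=M49: ✓ → 158
bin=M85: ✓ → 608
bin=M88: ✓ → 220
bin=M74: ✗
bin=M32: ✓ → 582
bin=M56: ✓ → 257
bin=M15: ✗
bin=M63: ✓ → 711
bin=M46: ✗
bin=M64: ✓ → 36
bin=M38: ✗
reorder_sum = 152 + 158 + 608 + 220 + 582 + 257 + 711 + 36 = 2724

2724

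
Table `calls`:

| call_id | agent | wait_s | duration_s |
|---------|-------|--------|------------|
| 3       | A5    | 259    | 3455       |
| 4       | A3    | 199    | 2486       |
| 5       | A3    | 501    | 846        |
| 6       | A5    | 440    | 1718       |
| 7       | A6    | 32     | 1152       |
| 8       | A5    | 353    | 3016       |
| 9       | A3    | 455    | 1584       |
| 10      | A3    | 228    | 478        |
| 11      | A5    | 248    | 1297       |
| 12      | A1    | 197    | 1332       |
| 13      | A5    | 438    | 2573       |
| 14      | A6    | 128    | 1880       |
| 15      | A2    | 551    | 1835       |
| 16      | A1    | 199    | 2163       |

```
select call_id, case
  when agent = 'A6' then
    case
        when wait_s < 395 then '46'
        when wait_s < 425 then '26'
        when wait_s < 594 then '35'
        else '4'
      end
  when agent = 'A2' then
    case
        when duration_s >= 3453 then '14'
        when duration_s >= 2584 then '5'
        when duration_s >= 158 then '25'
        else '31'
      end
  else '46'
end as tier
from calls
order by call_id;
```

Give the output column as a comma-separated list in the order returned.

call_id=3: agent='A5' → outer ELSE → 46
call_id=4: agent='A3' → outer ELSE → 46
call_id=5: agent='A3' → outer ELSE → 46
call_id=6: agent='A5' → outer ELSE → 46
call_id=7: agent='A6' → inner[wait_s < 395] → 46
call_id=8: agent='A5' → outer ELSE → 46
call_id=9: agent='A3' → outer ELSE → 46
call_id=10: agent='A3' → outer ELSE → 46
call_id=11: agent='A5' → outer ELSE → 46
call_id=12: agent='A1' → outer ELSE → 46
call_id=13: agent='A5' → outer ELSE → 46
call_id=14: agent='A6' → inner[wait_s < 395] → 46
call_id=15: agent='A2' → inner[duration_s >= 158] → 25
call_id=16: agent='A1' → outer ELSE → 46

46, 46, 46, 46, 46, 46, 46, 46, 46, 46, 46, 46, 25, 46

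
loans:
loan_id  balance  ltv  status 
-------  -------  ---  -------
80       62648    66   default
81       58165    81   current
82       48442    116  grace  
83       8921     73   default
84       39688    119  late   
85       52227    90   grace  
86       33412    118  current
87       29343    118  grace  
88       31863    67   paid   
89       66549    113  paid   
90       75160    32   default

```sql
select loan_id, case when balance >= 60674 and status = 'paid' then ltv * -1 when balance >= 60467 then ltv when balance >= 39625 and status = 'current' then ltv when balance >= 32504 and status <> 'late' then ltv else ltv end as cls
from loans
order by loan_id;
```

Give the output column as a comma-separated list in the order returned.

loan_id=80: balance >= 60467 → 66
loan_id=81: balance >= 39625 and status = 'current' → 81
loan_id=82: balance >= 32504 and status <> 'late' → 116
loan_id=83: ELSE → 73
loan_id=84: ELSE → 119
loan_id=85: balance >= 32504 and status <> 'late' → 90
loan_id=86: balance >= 32504 and status <> 'late' → 118
loan_id=87: ELSE → 118
loan_id=88: ELSE → 67
loan_id=89: balance >= 60674 and status = 'paid' → -113
loan_id=90: balance >= 60467 → 32

66, 81, 116, 73, 119, 90, 118, 118, 67, -113, 32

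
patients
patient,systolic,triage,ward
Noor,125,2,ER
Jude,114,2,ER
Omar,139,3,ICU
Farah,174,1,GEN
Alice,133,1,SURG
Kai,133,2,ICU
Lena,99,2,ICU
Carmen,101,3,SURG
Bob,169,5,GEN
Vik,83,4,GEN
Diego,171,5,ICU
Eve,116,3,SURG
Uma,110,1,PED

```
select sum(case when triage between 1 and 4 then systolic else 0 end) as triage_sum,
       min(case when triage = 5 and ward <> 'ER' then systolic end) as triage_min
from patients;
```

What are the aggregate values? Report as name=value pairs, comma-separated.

[triage_sum: triage between 1 and 4]
patient=Noor: ✓ → 125
patient=Jude: ✓ → 114
patient=Omar: ✓ → 139
patient=Farah: ✓ → 174
patient=Alice: ✓ → 133
patient=Kai: ✓ → 133
patient=Lena: ✓ → 99
patient=Carmen: ✓ → 101
patient=Bob: ✗
patient=Vik: ✓ → 83
patient=Diego: ✗
patient=Eve: ✓ → 116
patient=Uma: ✓ → 110
triage_sum = 125 + 114 + 139 + 174 + 133 + 133 + 99 + 101 + 83 + 116 + 110 = 1327
—
[triage_min: triage = 5 and ward <> 'ER']
patient=Noor: ✗
patient=Jude: ✗
patient=Omar: ✗
patient=Farah: ✗
patient=Alice: ✗
patient=Kai: ✗
patient=Lena: ✗
patient=Carmen: ✗
patient=Bob: ✓ → 169
patient=Vik: ✗
patient=Diego: ✓ → 171
patient=Eve: ✗
patient=Uma: ✗
triage_min = MIN(169, 171) = 169

triage_sum=1327, triage_min=169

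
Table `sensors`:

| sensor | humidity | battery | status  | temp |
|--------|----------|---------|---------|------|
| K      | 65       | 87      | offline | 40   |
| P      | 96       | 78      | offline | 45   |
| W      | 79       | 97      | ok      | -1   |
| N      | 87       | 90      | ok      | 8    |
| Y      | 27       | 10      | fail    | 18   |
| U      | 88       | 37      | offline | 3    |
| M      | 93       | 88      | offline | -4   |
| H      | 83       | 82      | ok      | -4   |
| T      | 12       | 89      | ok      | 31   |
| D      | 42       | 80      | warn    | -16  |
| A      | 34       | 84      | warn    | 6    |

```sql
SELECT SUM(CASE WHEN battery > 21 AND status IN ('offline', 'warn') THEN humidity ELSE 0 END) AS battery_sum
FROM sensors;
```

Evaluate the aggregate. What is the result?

sensor=K: ✓ → 65
sensor=P: ✓ → 96
sensor=W: ✗
sensor=N: ✗
sensor=Y: ✗
sensor=U: ✓ → 88
sensor=M: ✓ → 93
sensor=H: ✗
sensor=T: ✗
sensor=D: ✓ → 42
sensor=A: ✓ → 34
battery_sum = 65 + 96 + 88 + 93 + 42 + 34 = 418

418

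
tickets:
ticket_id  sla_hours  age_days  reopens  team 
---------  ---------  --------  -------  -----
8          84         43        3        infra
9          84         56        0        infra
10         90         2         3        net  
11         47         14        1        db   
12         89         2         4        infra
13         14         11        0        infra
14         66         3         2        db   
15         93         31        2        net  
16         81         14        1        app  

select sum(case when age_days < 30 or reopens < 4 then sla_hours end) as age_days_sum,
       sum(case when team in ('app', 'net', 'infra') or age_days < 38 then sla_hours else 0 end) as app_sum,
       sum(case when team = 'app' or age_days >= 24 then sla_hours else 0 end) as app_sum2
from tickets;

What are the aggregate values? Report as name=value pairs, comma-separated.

[age_days_sum: age_days < 30 or reopens < 4]
ticket_id=8: ✓ → 84
ticket_id=9: ✓ → 84
ticket_id=10: ✓ → 90
ticket_id=11: ✓ → 47
ticket_id=12: ✓ → 89
ticket_id=13: ✓ → 14
ticket_id=14: ✓ → 66
ticket_id=15: ✓ → 93
ticket_id=16: ✓ → 81
age_days_sum = 84 + 84 + 90 + 47 + 89 + 14 + 66 + 93 + 81 = 648
—
[app_sum: team in ('app', 'net', 'infra') or age_days < 38]
ticket_id=8: ✓ → 84
ticket_id=9: ✓ → 84
ticket_id=10: ✓ → 90
ticket_id=11: ✓ → 47
ticket_id=12: ✓ → 89
ticket_id=13: ✓ → 14
ticket_id=14: ✓ → 66
ticket_id=15: ✓ → 93
ticket_id=16: ✓ → 81
app_sum = 84 + 84 + 90 + 47 + 89 + 14 + 66 + 93 + 81 = 648
—
[app_sum2: team = 'app' or age_days >= 24]
ticket_id=8: ✓ → 84
ticket_id=9: ✓ → 84
ticket_id=10: ✗
ticket_id=11: ✗
ticket_id=12: ✗
ticket_id=13: ✗
ticket_id=14: ✗
ticket_id=15: ✓ → 93
ticket_id=16: ✓ → 81
app_sum2 = 84 + 84 + 93 + 81 = 342

age_days_sum=648, app_sum=648, app_sum2=342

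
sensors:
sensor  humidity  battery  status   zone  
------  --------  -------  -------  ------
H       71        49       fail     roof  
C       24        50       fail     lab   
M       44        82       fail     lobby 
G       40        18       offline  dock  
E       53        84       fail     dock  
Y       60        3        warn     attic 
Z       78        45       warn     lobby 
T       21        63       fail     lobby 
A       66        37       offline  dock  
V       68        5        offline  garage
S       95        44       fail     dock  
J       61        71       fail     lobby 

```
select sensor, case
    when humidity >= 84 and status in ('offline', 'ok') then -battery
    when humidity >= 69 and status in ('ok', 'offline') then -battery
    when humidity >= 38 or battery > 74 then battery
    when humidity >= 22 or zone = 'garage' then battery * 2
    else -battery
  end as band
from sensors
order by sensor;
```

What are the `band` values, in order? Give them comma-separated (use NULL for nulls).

sensor=A: humidity >= 38 or battery > 74 → 37
sensor=C: humidity >= 22 or zone = 'garage' → 100
sensor=E: humidity >= 38 or battery > 74 → 84
sensor=G: humidity >= 38 or battery > 74 → 18
sensor=H: humidity >= 38 or battery > 74 → 49
sensor=J: humidity >= 38 or battery > 74 → 71
sensor=M: humidity >= 38 or battery > 74 → 82
sensor=S: humidity >= 38 or battery > 74 → 44
sensor=T: ELSE → -63
sensor=V: humidity >= 38 or battery > 74 → 5
sensor=Y: humidity >= 38 or battery > 74 → 3
sensor=Z: humidity >= 38 or battery > 74 → 45

37, 100, 84, 18, 49, 71, 82, 44, -63, 5, 3, 45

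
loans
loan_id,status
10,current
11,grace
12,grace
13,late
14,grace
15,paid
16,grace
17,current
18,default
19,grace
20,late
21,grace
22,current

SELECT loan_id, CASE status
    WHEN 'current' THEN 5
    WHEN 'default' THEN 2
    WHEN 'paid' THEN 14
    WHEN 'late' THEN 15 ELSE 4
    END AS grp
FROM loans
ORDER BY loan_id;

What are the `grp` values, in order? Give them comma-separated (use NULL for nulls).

5, 4, 4, 15, 4, 14, 4, 5, 2, 4, 15, 4, 5

loan_id=10: status='current' → 5
loan_id=11: ELSE → 4
loan_id=12: ELSE → 4
loan_id=13: status='late' → 15
loan_id=14: ELSE → 4
loan_id=15: status='paid' → 14
loan_id=16: ELSE → 4
loan_id=17: status='current' → 5
loan_id=18: status='default' → 2
loan_id=19: ELSE → 4
loan_id=20: status='late' → 15
loan_id=21: ELSE → 4
loan_id=22: status='current' → 5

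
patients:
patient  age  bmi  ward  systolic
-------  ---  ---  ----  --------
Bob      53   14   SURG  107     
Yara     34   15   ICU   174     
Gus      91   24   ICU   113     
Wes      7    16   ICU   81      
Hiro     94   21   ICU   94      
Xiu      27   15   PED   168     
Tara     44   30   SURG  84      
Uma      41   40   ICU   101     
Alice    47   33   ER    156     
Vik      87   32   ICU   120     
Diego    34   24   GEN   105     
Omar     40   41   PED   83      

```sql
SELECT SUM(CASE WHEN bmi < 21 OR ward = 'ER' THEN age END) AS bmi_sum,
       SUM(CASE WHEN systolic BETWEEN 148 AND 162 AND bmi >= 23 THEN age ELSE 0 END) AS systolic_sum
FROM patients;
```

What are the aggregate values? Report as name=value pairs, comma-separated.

bmi_sum=168, systolic_sum=47

[bmi_sum: bmi < 21 OR ward = 'ER']
patient=Bob: ✓ → 53
patient=Yara: ✓ → 34
patient=Gus: ✗
patient=Wes: ✓ → 7
patient=Hiro: ✗
patient=Xiu: ✓ → 27
patient=Tara: ✗
patient=Uma: ✗
patient=Alice: ✓ → 47
patient=Vik: ✗
patient=Diego: ✗
patient=Omar: ✗
bmi_sum = 53 + 34 + 7 + 27 + 47 = 168
—
[systolic_sum: systolic BETWEEN 148 AND 162 AND bmi >= 23]
patient=Bob: ✗
patient=Yara: ✗
patient=Gus: ✗
patient=Wes: ✗
patient=Hiro: ✗
patient=Xiu: ✗
patient=Tara: ✗
patient=Uma: ✗
patient=Alice: ✓ → 47
patient=Vik: ✗
patient=Diego: ✗
patient=Omar: ✗
systolic_sum = 47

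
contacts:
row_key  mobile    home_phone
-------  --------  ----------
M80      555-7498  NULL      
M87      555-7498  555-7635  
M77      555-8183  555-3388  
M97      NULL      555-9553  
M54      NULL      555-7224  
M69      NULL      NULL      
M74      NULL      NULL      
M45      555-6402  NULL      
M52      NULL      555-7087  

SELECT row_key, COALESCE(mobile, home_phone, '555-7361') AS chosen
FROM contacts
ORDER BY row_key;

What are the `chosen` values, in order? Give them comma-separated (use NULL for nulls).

row_key=M45: mobile=555-6402 → 555-6402
row_key=M52: mobile=NULL, home_phone=555-7087 → 555-7087
row_key=M54: mobile=NULL, home_phone=555-7224 → 555-7224
row_key=M69: mobile=NULL, home_phone=NULL, → literal 555-7361 → 555-7361
row_key=M74: mobile=NULL, home_phone=NULL, → literal 555-7361 → 555-7361
row_key=M77: mobile=555-8183 → 555-8183
row_key=M80: mobile=555-7498 → 555-7498
row_key=M87: mobile=555-7498 → 555-7498
row_key=M97: mobile=NULL, home_phone=555-9553 → 555-9553

555-6402, 555-7087, 555-7224, 555-7361, 555-7361, 555-8183, 555-7498, 555-7498, 555-9553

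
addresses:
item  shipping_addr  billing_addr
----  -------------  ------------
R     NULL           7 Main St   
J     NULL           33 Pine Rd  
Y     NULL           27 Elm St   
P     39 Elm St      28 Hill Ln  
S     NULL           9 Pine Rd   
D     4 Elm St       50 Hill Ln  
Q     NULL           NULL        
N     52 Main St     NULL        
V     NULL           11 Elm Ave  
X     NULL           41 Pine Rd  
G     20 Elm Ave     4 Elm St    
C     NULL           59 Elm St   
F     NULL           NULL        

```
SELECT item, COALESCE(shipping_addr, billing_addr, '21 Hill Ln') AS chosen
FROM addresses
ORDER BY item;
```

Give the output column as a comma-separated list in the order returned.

item=C: shipping_addr=NULL, billing_addr=59 Elm St → 59 Elm St
item=D: shipping_addr=4 Elm St → 4 Elm St
item=F: shipping_addr=NULL, billing_addr=NULL, → literal 21 Hill Ln → 21 Hill Ln
item=G: shipping_addr=20 Elm Ave → 20 Elm Ave
item=J: shipping_addr=NULL, billing_addr=33 Pine Rd → 33 Pine Rd
item=N: shipping_addr=52 Main St → 52 Main St
item=P: shipping_addr=39 Elm St → 39 Elm St
item=Q: shipping_addr=NULL, billing_addr=NULL, → literal 21 Hill Ln → 21 Hill Ln
item=R: shipping_addr=NULL, billing_addr=7 Main St → 7 Main St
item=S: shipping_addr=NULL, billing_addr=9 Pine Rd → 9 Pine Rd
item=V: shipping_addr=NULL, billing_addr=11 Elm Ave → 11 Elm Ave
item=X: shipping_addr=NULL, billing_addr=41 Pine Rd → 41 Pine Rd
item=Y: shipping_addr=NULL, billing_addr=27 Elm St → 27 Elm St

59 Elm St, 4 Elm St, 21 Hill Ln, 20 Elm Ave, 33 Pine Rd, 52 Main St, 39 Elm St, 21 Hill Ln, 7 Main St, 9 Pine Rd, 11 Elm Ave, 41 Pine Rd, 27 Elm St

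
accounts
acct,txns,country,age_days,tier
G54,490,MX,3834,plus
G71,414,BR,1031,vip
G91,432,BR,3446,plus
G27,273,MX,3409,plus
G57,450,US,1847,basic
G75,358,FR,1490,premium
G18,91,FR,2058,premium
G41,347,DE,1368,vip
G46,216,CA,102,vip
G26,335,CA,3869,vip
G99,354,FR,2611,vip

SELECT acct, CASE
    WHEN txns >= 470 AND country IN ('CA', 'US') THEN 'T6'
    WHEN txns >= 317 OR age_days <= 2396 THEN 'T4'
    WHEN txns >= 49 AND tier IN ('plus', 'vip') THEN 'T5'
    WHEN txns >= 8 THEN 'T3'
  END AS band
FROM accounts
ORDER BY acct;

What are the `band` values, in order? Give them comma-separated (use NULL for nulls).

T4, T4, T5, T4, T4, T4, T4, T4, T4, T4, T4

acct=G18: txns >= 317 OR age_days <= 2396 → T4
acct=G26: txns >= 317 OR age_days <= 2396 → T4
acct=G27: txns >= 49 AND tier IN ('plus', 'vip') → T5
acct=G41: txns >= 317 OR age_days <= 2396 → T4
acct=G46: txns >= 317 OR age_days <= 2396 → T4
acct=G54: txns >= 317 OR age_days <= 2396 → T4
acct=G57: txns >= 317 OR age_days <= 2396 → T4
acct=G71: txns >= 317 OR age_days <= 2396 → T4
acct=G75: txns >= 317 OR age_days <= 2396 → T4
acct=G91: txns >= 317 OR age_days <= 2396 → T4
acct=G99: txns >= 317 OR age_days <= 2396 → T4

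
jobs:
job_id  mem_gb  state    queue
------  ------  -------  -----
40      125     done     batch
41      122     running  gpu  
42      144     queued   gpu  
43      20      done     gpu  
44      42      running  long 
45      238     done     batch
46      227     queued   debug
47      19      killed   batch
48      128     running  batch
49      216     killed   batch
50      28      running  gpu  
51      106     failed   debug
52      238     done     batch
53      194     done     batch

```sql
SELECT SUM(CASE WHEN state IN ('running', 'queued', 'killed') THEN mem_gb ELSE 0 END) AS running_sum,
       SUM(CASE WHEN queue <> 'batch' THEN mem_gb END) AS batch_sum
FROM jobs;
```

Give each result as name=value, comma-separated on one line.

running_sum=926, batch_sum=689

[running_sum: state IN ('running', 'queued', 'killed')]
job_id=40: ✗
job_id=41: ✓ → 122
job_id=42: ✓ → 144
job_id=43: ✗
job_id=44: ✓ → 42
job_id=45: ✗
job_id=46: ✓ → 227
job_id=47: ✓ → 19
job_id=48: ✓ → 128
job_id=49: ✓ → 216
job_id=50: ✓ → 28
job_id=51: ✗
job_id=52: ✗
job_id=53: ✗
running_sum = 122 + 144 + 42 + 227 + 19 + 128 + 216 + 28 = 926
—
[batch_sum: queue <> 'batch']
job_id=40: ✗
job_id=41: ✓ → 122
job_id=42: ✓ → 144
job_id=43: ✓ → 20
job_id=44: ✓ → 42
job_id=45: ✗
job_id=46: ✓ → 227
job_id=47: ✗
job_id=48: ✗
job_id=49: ✗
job_id=50: ✓ → 28
job_id=51: ✓ → 106
job_id=52: ✗
job_id=53: ✗
batch_sum = 122 + 144 + 20 + 42 + 227 + 28 + 106 = 689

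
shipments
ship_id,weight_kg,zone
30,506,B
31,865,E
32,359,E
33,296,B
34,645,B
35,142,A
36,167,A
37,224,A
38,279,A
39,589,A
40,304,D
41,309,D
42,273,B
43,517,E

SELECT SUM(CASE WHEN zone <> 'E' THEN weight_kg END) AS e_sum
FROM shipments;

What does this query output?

ship_id=30: ✓ → 506
ship_id=31: ✗
ship_id=32: ✗
ship_id=33: ✓ → 296
ship_id=34: ✓ → 645
ship_id=35: ✓ → 142
ship_id=36: ✓ → 167
ship_id=37: ✓ → 224
ship_id=38: ✓ → 279
ship_id=39: ✓ → 589
ship_id=40: ✓ → 304
ship_id=41: ✓ → 309
ship_id=42: ✓ → 273
ship_id=43: ✗
e_sum = 506 + 296 + 645 + 142 + 167 + 224 + 279 + 589 + 304 + 309 + 273 = 3734

3734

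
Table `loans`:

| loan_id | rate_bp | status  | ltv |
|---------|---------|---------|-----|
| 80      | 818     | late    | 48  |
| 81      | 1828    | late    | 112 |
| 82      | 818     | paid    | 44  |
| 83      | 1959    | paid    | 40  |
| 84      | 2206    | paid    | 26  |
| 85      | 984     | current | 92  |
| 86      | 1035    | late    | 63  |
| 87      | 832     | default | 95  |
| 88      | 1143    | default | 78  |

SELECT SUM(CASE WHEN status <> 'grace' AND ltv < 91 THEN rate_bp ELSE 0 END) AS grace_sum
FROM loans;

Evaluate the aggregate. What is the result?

loan_id=80: ✓ → 818
loan_id=81: ✗
loan_id=82: ✓ → 818
loan_id=83: ✓ → 1959
loan_id=84: ✓ → 2206
loan_id=85: ✗
loan_id=86: ✓ → 1035
loan_id=87: ✗
loan_id=88: ✓ → 1143
grace_sum = 818 + 818 + 1959 + 2206 + 1035 + 1143 = 7979

7979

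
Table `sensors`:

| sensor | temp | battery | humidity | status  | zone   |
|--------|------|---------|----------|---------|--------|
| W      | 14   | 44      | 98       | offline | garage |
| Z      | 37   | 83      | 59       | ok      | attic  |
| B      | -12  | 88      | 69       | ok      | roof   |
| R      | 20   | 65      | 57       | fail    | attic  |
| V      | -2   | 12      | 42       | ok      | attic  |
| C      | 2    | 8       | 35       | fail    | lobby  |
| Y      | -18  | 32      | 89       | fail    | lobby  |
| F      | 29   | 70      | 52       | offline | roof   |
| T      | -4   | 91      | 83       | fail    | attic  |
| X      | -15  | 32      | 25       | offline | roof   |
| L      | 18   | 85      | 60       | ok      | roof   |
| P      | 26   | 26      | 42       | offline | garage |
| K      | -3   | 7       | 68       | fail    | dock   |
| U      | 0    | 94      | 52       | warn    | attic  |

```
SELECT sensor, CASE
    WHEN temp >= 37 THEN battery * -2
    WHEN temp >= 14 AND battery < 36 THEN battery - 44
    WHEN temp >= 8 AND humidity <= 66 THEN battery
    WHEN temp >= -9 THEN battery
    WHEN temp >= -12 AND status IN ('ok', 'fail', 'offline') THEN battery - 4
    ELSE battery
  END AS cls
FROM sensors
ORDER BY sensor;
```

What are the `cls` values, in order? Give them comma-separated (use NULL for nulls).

84, 8, 70, 7, 85, -18, 65, 91, 94, 12, 44, 32, 32, -166

sensor=B: temp >= -12 AND status IN ('ok', 'fail', 'offline') → 84
sensor=C: temp >= -9 → 8
sensor=F: temp >= 8 AND humidity <= 66 → 70
sensor=K: temp >= -9 → 7
sensor=L: temp >= 8 AND humidity <= 66 → 85
sensor=P: temp >= 14 AND battery < 36 → -18
sensor=R: temp >= 8 AND humidity <= 66 → 65
sensor=T: temp >= -9 → 91
sensor=U: temp >= -9 → 94
sensor=V: temp >= -9 → 12
sensor=W: temp >= -9 → 44
sensor=X: ELSE → 32
sensor=Y: ELSE → 32
sensor=Z: temp >= 37 → -166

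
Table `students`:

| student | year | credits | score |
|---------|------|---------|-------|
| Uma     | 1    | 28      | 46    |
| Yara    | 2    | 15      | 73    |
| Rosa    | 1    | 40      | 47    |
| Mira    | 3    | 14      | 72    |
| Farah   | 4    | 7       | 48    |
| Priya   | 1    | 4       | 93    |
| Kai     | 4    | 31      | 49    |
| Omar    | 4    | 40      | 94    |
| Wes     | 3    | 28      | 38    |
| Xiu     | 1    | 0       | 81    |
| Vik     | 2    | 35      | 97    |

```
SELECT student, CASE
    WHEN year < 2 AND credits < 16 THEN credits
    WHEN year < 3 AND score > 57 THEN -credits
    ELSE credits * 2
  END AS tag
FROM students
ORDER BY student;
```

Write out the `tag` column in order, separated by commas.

student=Farah: ELSE → 14
student=Kai: ELSE → 62
student=Mira: ELSE → 28
student=Omar: ELSE → 80
student=Priya: year < 2 AND credits < 16 → 4
student=Rosa: ELSE → 80
student=Uma: ELSE → 56
student=Vik: year < 3 AND score > 57 → -35
student=Wes: ELSE → 56
student=Xiu: year < 2 AND credits < 16 → 0
student=Yara: year < 3 AND score > 57 → -15

14, 62, 28, 80, 4, 80, 56, -35, 56, 0, -15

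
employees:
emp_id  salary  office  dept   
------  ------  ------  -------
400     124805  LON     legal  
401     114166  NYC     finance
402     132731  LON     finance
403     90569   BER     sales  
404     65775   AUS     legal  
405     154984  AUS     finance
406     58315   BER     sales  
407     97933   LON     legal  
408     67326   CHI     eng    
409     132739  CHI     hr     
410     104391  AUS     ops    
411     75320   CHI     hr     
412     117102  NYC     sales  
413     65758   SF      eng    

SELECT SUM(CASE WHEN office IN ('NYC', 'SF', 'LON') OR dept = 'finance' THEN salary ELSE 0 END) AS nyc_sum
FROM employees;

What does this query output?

807479

emp_id=400: ✓ → 124805
emp_id=401: ✓ → 114166
emp_id=402: ✓ → 132731
emp_id=403: ✗
emp_id=404: ✗
emp_id=405: ✓ → 154984
emp_id=406: ✗
emp_id=407: ✓ → 97933
emp_id=408: ✗
emp_id=409: ✗
emp_id=410: ✗
emp_id=411: ✗
emp_id=412: ✓ → 117102
emp_id=413: ✓ → 65758
nyc_sum = 124805 + 114166 + 132731 + 154984 + 97933 + 117102 + 65758 = 807479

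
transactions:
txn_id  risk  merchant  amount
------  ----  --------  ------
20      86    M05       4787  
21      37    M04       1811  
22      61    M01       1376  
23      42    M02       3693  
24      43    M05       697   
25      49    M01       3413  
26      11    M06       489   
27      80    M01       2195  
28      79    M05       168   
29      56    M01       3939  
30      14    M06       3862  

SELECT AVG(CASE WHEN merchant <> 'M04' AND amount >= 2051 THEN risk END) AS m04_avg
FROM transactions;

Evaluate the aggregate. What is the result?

txn_id=20: ✓ → 86
txn_id=21: ✗
txn_id=22: ✗
txn_id=23: ✓ → 42
txn_id=24: ✗
txn_id=25: ✓ → 49
txn_id=26: ✗
txn_id=27: ✓ → 80
txn_id=28: ✗
txn_id=29: ✓ → 56
txn_id=30: ✓ → 14
m04_avg = (86 + 42 + 49 + 80 + 56 + 14) / 6 = 54.5

54.5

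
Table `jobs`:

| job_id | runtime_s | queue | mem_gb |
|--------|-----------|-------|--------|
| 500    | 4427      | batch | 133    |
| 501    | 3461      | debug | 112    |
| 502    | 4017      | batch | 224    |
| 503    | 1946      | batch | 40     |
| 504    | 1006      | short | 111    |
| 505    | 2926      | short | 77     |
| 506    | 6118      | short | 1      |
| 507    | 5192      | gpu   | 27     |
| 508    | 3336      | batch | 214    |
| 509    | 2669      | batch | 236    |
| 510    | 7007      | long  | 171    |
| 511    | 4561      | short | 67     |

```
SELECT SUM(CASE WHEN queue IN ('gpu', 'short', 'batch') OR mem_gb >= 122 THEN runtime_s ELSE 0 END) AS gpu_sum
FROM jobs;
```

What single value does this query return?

43205

job_id=500: ✓ → 4427
job_id=501: ✗
job_id=502: ✓ → 4017
job_id=503: ✓ → 1946
job_id=504: ✓ → 1006
job_id=505: ✓ → 2926
job_id=506: ✓ → 6118
job_id=507: ✓ → 5192
job_id=508: ✓ → 3336
job_id=509: ✓ → 2669
job_id=510: ✓ → 7007
job_id=511: ✓ → 4561
gpu_sum = 4427 + 4017 + 1946 + 1006 + 2926 + 6118 + 5192 + 3336 + 2669 + 7007 + 4561 = 43205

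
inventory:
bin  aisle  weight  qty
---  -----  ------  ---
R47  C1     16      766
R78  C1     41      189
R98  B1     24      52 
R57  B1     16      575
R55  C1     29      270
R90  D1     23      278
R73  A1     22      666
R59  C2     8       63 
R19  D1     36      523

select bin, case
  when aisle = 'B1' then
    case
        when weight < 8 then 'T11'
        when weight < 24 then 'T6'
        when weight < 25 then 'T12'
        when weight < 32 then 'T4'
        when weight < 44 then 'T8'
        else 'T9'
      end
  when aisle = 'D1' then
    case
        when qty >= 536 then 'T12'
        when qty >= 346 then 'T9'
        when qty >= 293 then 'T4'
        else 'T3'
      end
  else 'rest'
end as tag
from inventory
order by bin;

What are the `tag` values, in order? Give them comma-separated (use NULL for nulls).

bin=R19: aisle='D1' → inner[qty >= 346] → T9
bin=R47: aisle='C1' → outer ELSE → rest
bin=R55: aisle='C1' → outer ELSE → rest
bin=R57: aisle='B1' → inner[weight < 24] → T6
bin=R59: aisle='C2' → outer ELSE → rest
bin=R73: aisle='A1' → outer ELSE → rest
bin=R78: aisle='C1' → outer ELSE → rest
bin=R90: aisle='D1' → inner[ELSE] → T3
bin=R98: aisle='B1' → inner[weight < 25] → T12

T9, rest, rest, T6, rest, rest, rest, T3, T12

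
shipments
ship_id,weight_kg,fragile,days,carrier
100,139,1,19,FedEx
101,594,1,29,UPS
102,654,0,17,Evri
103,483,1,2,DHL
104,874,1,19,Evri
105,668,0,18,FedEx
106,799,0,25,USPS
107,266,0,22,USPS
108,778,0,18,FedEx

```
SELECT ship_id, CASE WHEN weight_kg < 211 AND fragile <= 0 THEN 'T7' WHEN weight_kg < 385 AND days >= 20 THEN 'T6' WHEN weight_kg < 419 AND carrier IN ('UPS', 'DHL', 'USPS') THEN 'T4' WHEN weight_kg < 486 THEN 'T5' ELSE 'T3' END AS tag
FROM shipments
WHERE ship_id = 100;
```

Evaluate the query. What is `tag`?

ship_id = 100: weight_kg=139, fragile=1, days=19, carrier=FedEx.
weight_kg < 211 AND fragile <= 0 → false
weight_kg < 385 AND days >= 20 → false
weight_kg < 419 AND carrier IN ('UPS', 'DHL', 'USPS') → false
weight_kg < 486 → true → T5

T5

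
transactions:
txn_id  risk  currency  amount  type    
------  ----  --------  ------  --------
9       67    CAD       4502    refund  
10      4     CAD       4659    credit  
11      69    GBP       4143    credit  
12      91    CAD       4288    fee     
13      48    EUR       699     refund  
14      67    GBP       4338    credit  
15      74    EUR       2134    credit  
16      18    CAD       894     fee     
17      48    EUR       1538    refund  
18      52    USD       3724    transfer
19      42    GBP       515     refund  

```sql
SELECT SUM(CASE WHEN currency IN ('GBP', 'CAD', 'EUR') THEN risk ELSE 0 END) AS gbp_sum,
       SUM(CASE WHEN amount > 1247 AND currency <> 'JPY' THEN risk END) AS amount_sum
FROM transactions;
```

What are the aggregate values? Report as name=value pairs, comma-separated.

[gbp_sum: currency IN ('GBP', 'CAD', 'EUR')]
txn_id=9: ✓ → 67
txn_id=10: ✓ → 4
txn_id=11: ✓ → 69
txn_id=12: ✓ → 91
txn_id=13: ✓ → 48
txn_id=14: ✓ → 67
txn_id=15: ✓ → 74
txn_id=16: ✓ → 18
txn_id=17: ✓ → 48
txn_id=18: ✗
txn_id=19: ✓ → 42
gbp_sum = 67 + 4 + 69 + 91 + 48 + 67 + 74 + 18 + 48 + 42 = 528
—
[amount_sum: amount > 1247 AND currency <> 'JPY']
txn_id=9: ✓ → 67
txn_id=10: ✓ → 4
txn_id=11: ✓ → 69
txn_id=12: ✓ → 91
txn_id=13: ✗
txn_id=14: ✓ → 67
txn_id=15: ✓ → 74
txn_id=16: ✗
txn_id=17: ✓ → 48
txn_id=18: ✓ → 52
txn_id=19: ✗
amount_sum = 67 + 4 + 69 + 91 + 67 + 74 + 48 + 52 = 472

gbp_sum=528, amount_sum=472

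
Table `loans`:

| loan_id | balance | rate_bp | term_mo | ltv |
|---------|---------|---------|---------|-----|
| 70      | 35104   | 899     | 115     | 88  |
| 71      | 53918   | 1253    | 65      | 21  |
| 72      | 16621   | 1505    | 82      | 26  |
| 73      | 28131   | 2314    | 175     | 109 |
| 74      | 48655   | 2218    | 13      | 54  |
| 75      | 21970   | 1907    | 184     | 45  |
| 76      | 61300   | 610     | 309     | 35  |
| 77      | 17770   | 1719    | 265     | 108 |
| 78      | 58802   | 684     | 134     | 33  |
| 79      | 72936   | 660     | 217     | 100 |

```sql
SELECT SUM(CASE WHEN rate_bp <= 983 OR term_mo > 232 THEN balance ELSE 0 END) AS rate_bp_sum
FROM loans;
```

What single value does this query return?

loan_id=70: ✓ → 35104
loan_id=71: ✗
loan_id=72: ✗
loan_id=73: ✗
loan_id=74: ✗
loan_id=75: ✗
loan_id=76: ✓ → 61300
loan_id=77: ✓ → 17770
loan_id=78: ✓ → 58802
loan_id=79: ✓ → 72936
rate_bp_sum = 35104 + 61300 + 17770 + 58802 + 72936 = 245912

245912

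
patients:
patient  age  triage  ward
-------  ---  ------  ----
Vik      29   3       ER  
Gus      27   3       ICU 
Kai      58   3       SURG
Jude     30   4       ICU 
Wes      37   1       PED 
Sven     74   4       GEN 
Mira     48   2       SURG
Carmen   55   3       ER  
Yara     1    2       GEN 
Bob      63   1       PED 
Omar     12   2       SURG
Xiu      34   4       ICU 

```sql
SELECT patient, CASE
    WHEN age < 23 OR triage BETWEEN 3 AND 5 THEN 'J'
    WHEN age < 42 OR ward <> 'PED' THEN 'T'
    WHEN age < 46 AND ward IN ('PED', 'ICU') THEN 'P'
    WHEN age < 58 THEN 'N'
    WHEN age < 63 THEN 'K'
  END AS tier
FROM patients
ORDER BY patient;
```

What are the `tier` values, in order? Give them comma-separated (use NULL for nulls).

NULL, J, J, J, J, T, J, J, J, T, J, J

patient=Bob: (no match → NULL) → NULL
patient=Carmen: age < 23 OR triage BETWEEN 3 AND 5 → J
patient=Gus: age < 23 OR triage BETWEEN 3 AND 5 → J
patient=Jude: age < 23 OR triage BETWEEN 3 AND 5 → J
patient=Kai: age < 23 OR triage BETWEEN 3 AND 5 → J
patient=Mira: age < 42 OR ward <> 'PED' → T
patient=Omar: age < 23 OR triage BETWEEN 3 AND 5 → J
patient=Sven: age < 23 OR triage BETWEEN 3 AND 5 → J
patient=Vik: age < 23 OR triage BETWEEN 3 AND 5 → J
patient=Wes: age < 42 OR ward <> 'PED' → T
patient=Xiu: age < 23 OR triage BETWEEN 3 AND 5 → J
patient=Yara: age < 23 OR triage BETWEEN 3 AND 5 → J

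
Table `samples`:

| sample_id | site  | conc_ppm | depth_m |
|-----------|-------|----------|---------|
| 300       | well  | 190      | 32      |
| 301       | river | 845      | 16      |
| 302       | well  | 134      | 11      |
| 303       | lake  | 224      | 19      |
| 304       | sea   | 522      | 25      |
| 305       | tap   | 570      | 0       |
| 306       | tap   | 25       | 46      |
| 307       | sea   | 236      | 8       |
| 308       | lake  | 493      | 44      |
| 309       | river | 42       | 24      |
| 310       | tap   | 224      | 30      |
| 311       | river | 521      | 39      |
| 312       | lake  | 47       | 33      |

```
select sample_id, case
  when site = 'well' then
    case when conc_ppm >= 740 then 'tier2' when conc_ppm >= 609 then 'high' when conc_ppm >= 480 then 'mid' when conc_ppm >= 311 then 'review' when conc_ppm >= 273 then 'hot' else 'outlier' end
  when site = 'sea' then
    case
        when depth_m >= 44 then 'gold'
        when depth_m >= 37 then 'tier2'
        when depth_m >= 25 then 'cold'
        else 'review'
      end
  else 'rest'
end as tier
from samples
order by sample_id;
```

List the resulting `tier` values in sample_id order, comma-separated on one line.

sample_id=300: site='well' → inner[ELSE] → outlier
sample_id=301: site='river' → outer ELSE → rest
sample_id=302: site='well' → inner[ELSE] → outlier
sample_id=303: site='lake' → outer ELSE → rest
sample_id=304: site='sea' → inner[depth_m >= 25] → cold
sample_id=305: site='tap' → outer ELSE → rest
sample_id=306: site='tap' → outer ELSE → rest
sample_id=307: site='sea' → inner[ELSE] → review
sample_id=308: site='lake' → outer ELSE → rest
sample_id=309: site='river' → outer ELSE → rest
sample_id=310: site='tap' → outer ELSE → rest
sample_id=311: site='river' → outer ELSE → rest
sample_id=312: site='lake' → outer ELSE → rest

outlier, rest, outlier, rest, cold, rest, rest, review, rest, rest, rest, rest, rest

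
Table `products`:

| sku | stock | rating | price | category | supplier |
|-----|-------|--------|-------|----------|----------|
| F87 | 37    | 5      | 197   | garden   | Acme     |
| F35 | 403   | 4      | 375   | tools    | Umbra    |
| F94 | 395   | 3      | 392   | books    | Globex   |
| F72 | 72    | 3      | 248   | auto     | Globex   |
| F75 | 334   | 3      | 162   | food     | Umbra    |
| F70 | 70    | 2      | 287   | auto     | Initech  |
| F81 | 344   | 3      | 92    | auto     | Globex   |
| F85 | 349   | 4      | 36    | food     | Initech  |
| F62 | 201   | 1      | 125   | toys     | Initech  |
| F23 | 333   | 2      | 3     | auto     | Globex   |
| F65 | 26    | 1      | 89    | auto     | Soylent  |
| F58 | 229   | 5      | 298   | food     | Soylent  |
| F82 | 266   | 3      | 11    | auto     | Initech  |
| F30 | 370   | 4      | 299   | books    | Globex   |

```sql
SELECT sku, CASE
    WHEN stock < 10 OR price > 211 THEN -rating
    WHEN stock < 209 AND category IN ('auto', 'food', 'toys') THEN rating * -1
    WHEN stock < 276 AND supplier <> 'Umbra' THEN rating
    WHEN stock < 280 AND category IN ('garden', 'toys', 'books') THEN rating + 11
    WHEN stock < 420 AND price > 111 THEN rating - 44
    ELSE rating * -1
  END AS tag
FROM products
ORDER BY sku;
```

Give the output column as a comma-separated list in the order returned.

sku=F23: ELSE → -2
sku=F30: stock < 10 OR price > 211 → -4
sku=F35: stock < 10 OR price > 211 → -4
sku=F58: stock < 10 OR price > 211 → -5
sku=F62: stock < 209 AND category IN ('auto', 'food', 'toys') → -1
sku=F65: stock < 209 AND category IN ('auto', 'food', 'toys') → -1
sku=F70: stock < 10 OR price > 211 → -2
sku=F72: stock < 10 OR price > 211 → -3
sku=F75: stock < 420 AND price > 111 → -41
sku=F81: ELSE → -3
sku=F82: stock < 276 AND supplier <> 'Umbra' → 3
sku=F85: ELSE → -4
sku=F87: stock < 276 AND supplier <> 'Umbra' → 5
sku=F94: stock < 10 OR price > 211 → -3

-2, -4, -4, -5, -1, -1, -2, -3, -41, -3, 3, -4, 5, -3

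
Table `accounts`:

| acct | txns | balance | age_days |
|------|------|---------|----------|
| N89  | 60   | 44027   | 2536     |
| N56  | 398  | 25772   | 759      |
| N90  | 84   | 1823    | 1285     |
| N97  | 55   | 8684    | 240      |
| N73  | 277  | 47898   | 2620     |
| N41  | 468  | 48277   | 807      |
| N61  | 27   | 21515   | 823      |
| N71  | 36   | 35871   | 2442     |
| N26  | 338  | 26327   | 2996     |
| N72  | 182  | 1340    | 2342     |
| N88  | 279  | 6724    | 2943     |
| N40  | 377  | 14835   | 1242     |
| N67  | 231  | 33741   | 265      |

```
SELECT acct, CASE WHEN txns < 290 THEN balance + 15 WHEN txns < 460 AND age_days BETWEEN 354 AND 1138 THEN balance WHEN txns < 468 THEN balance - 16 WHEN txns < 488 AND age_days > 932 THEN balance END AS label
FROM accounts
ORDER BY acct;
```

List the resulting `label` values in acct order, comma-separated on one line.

26311, 14819, NULL, 25772, 21530, 33756, 35886, 1355, 47913, 6739, 44042, 1838, 8699

acct=N26: txns < 468 → 26311
acct=N40: txns < 468 → 14819
acct=N41: (no match → NULL) → NULL
acct=N56: txns < 460 AND age_days BETWEEN 354 AND 1138 → 25772
acct=N61: txns < 290 → 21530
acct=N67: txns < 290 → 33756
acct=N71: txns < 290 → 35886
acct=N72: txns < 290 → 1355
acct=N73: txns < 290 → 47913
acct=N88: txns < 290 → 6739
acct=N89: txns < 290 → 44042
acct=N90: txns < 290 → 1838
acct=N97: txns < 290 → 8699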